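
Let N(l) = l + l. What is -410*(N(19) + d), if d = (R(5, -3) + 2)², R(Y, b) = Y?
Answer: -35670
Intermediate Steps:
N(l) = 2*l
d = 49 (d = (5 + 2)² = 7² = 49)
-410*(N(19) + d) = -410*(2*19 + 49) = -410*(38 + 49) = -410*87 = -35670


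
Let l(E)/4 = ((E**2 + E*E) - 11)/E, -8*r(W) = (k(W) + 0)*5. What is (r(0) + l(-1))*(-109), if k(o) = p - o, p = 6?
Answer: -14061/4 ≈ -3515.3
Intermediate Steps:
k(o) = 6 - o
r(W) = -15/4 + 5*W/8 (r(W) = -((6 - W) + 0)*5/8 = -(6 - W)*5/8 = -(30 - 5*W)/8 = -15/4 + 5*W/8)
l(E) = 4*(-11 + 2*E**2)/E (l(E) = 4*(((E**2 + E*E) - 11)/E) = 4*(((E**2 + E**2) - 11)/E) = 4*((2*E**2 - 11)/E) = 4*((-11 + 2*E**2)/E) = 4*(-11 + 2*E**2)/E)
(r(0) + l(-1))*(-109) = ((-15/4 + (5/8)*0) + (-44/(-1) + 8*(-1)))*(-109) = ((-15/4 + 0) + (-44*(-1) - 8))*(-109) = (-15/4 + (44 - 8))*(-109) = (-15/4 + 36)*(-109) = (129/4)*(-109) = -14061/4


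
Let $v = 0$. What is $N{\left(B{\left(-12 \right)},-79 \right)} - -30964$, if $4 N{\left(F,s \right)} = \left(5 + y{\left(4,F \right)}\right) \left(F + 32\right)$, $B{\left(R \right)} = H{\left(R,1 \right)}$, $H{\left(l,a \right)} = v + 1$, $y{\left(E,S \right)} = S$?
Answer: $\frac{62027}{2} \approx 31014.0$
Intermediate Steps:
$H{\left(l,a \right)} = 1$ ($H{\left(l,a \right)} = 0 + 1 = 1$)
$B{\left(R \right)} = 1$
$N{\left(F,s \right)} = \frac{\left(5 + F\right) \left(32 + F\right)}{4}$ ($N{\left(F,s \right)} = \frac{\left(5 + F\right) \left(F + 32\right)}{4} = \frac{\left(5 + F\right) \left(32 + F\right)}{4}$)
$N{\left(B{\left(-12 \right)},-79 \right)} - -30964 = \left(40 + \frac{1^{2}}{4} + \frac{37}{4} \cdot 1\right) - -30964 = \left(40 + \frac{1}{4} \cdot 1 + \frac{37}{4}\right) + 30964 = \left(40 + \frac{1}{4} + \frac{37}{4}\right) + 30964 = \frac{99}{2} + 30964 = \frac{62027}{2}$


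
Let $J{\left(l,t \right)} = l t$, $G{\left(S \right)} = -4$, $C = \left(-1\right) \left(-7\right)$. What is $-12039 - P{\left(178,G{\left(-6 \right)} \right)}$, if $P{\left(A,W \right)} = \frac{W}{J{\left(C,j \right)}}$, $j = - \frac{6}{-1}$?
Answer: $- \frac{252817}{21} \approx -12039.0$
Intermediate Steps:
$C = 7$
$j = 6$ ($j = \left(-6\right) \left(-1\right) = 6$)
$P{\left(A,W \right)} = \frac{W}{42}$ ($P{\left(A,W \right)} = \frac{W}{7 \cdot 6} = \frac{W}{42}$)
$-12039 - P{\left(178,G{\left(-6 \right)} \right)} = -12039 - \frac{1}{42} \left(-4\right) = -12039 - - \frac{2}{21} = -12039 + \frac{2}{21} = - \frac{252817}{21}$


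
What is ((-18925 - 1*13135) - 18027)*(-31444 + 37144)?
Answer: -285495900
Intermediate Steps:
((-18925 - 1*13135) - 18027)*(-31444 + 37144) = ((-18925 - 13135) - 18027)*5700 = (-32060 - 18027)*5700 = -50087*5700 = -285495900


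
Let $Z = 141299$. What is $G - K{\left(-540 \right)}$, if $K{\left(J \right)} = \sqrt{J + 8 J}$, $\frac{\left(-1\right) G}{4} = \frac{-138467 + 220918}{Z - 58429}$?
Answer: $- \frac{164902}{41435} - 18 i \sqrt{15} \approx -3.9798 - 69.714 i$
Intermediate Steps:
$G = - \frac{164902}{41435}$ ($G = - 4 \frac{-138467 + 220918}{141299 - 58429} = - 4 \cdot \frac{82451}{82870} = - 4 \cdot 82451 \cdot \frac{1}{82870} = \left(-4\right) \frac{82451}{82870} = - \frac{164902}{41435} \approx -3.9798$)
$K{\left(J \right)} = 3 \sqrt{J}$ ($K{\left(J \right)} = \sqrt{9 J} = 3 \sqrt{J}$)
$G - K{\left(-540 \right)} = - \frac{164902}{41435} - 3 \sqrt{-540} = - \frac{164902}{41435} - 3 \cdot 6 i \sqrt{15} = - \frac{164902}{41435} - 18 i \sqrt{15}$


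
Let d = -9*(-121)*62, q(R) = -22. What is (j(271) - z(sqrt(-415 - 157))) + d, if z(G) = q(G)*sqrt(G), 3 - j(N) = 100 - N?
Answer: 67692 + 22*143**(1/4)*(1 + I) ≈ 67768.0 + 76.078*I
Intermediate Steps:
j(N) = -97 + N (j(N) = 3 - (100 - N) = 3 + (-100 + N) = -97 + N)
d = 67518 (d = 1089*62 = 67518)
z(G) = -22*sqrt(G)
(j(271) - z(sqrt(-415 - 157))) + d = ((-97 + 271) - (-22)*sqrt(sqrt(-415 - 157))) + 67518 = (174 - (-22)*sqrt(sqrt(-572))) + 67518 = (174 - (-22)*sqrt(2*I*sqrt(143))) + 67518 = (174 - (-22)*sqrt(2)*143**(1/4)*sqrt(I)) + 67518 = (174 + 22*sqrt(2)*143**(1/4)*sqrt(I)) + 67518 = 67692 + 22*sqrt(2)*143**(1/4)*sqrt(I)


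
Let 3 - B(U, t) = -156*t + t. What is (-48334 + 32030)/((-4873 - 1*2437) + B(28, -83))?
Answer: 4076/5043 ≈ 0.80825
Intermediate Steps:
B(U, t) = 3 + 155*t (B(U, t) = 3 - (-156*t + t) = 3 - (-155)*t = 3 + 155*t)
(-48334 + 32030)/((-4873 - 1*2437) + B(28, -83)) = (-48334 + 32030)/((-4873 - 1*2437) + (3 + 155*(-83))) = -16304/((-4873 - 2437) + (3 - 12865)) = -16304/(-7310 - 12862) = -16304/(-20172) = -16304*(-1/20172) = 4076/5043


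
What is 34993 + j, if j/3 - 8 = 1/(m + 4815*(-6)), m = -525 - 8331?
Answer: 440583893/12582 ≈ 35017.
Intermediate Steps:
m = -8856
j = 301967/12582 (j = 24 + 3/(-8856 + 4815*(-6)) = 24 + 3/(-8856 - 28890) = 24 + 3/(-37746) = 24 + 3*(-1/37746) = 24 - 1/12582 = 301967/12582 ≈ 24.000)
34993 + j = 34993 + 301967/12582 = 440583893/12582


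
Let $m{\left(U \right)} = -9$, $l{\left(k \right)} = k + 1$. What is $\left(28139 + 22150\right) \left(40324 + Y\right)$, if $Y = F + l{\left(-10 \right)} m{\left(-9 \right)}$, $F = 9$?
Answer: $2032379646$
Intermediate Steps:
$l{\left(k \right)} = 1 + k$
$Y = 90$ ($Y = 9 + \left(1 - 10\right) \left(-9\right) = 9 - -81 = 9 + 81 = 90$)
$\left(28139 + 22150\right) \left(40324 + Y\right) = \left(28139 + 22150\right) \left(40324 + 90\right) = 50289 \cdot 40414 = 2032379646$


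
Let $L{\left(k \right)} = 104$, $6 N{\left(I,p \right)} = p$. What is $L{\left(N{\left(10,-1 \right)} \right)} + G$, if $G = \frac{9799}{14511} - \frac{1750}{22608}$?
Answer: $\frac{5719144849}{54677448} \approx 104.6$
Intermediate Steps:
$N{\left(I,p \right)} = \frac{p}{6}$
$G = \frac{32690257}{54677448}$ ($G = 9799 \cdot \frac{1}{14511} - \frac{875}{11304} = \frac{9799}{14511} - \frac{875}{11304} = \frac{32690257}{54677448} \approx 0.59787$)
$L{\left(N{\left(10,-1 \right)} \right)} + G = 104 + \frac{32690257}{54677448} = \frac{5719144849}{54677448}$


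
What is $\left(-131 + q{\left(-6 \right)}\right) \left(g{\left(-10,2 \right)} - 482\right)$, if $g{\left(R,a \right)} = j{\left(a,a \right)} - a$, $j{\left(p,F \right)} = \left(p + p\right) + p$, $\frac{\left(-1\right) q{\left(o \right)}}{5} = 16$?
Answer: $100858$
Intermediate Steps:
$q{\left(o \right)} = -80$ ($q{\left(o \right)} = \left(-5\right) 16 = -80$)
$j{\left(p,F \right)} = 3 p$ ($j{\left(p,F \right)} = 2 p + p = 3 p$)
$g{\left(R,a \right)} = 2 a$ ($g{\left(R,a \right)} = 3 a - a = 2 a$)
$\left(-131 + q{\left(-6 \right)}\right) \left(g{\left(-10,2 \right)} - 482\right) = \left(-131 - 80\right) \left(2 \cdot 2 - 482\right) = - 211 \left(4 - 482\right) = \left(-211\right) \left(-478\right) = 100858$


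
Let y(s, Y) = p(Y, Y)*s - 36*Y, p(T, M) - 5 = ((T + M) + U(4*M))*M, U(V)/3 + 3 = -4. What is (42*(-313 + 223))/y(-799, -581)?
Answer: 945/137288539 ≈ 6.8833e-6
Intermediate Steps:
U(V) = -21 (U(V) = -9 + 3*(-4) = -9 - 12 = -21)
p(T, M) = 5 + M*(-21 + M + T) (p(T, M) = 5 + ((T + M) - 21)*M = 5 + ((M + T) - 21)*M = 5 + (-21 + M + T)*M = 5 + M*(-21 + M + T))
y(s, Y) = -36*Y + s*(5 - 21*Y + 2*Y**2) (y(s, Y) = (5 + Y**2 - 21*Y + Y*Y)*s - 36*Y = (5 + Y**2 - 21*Y + Y**2)*s - 36*Y = (5 - 21*Y + 2*Y**2)*s - 36*Y = s*(5 - 21*Y + 2*Y**2) - 36*Y = -36*Y + s*(5 - 21*Y + 2*Y**2))
(42*(-313 + 223))/y(-799, -581) = (42*(-313 + 223))/(-36*(-581) - 799*(5 - 21*(-581) + 2*(-581)**2)) = (42*(-90))/(20916 - 799*(5 + 12201 + 2*337561)) = -3780/(20916 - 799*(5 + 12201 + 675122)) = -3780/(20916 - 799*687328) = -3780/(20916 - 549175072) = -3780/(-549154156) = -3780*(-1/549154156) = 945/137288539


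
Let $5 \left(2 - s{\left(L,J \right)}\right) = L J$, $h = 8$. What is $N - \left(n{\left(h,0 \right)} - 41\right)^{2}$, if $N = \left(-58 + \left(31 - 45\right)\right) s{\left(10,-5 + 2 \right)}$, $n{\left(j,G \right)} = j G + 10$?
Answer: $-1537$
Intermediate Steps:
$n{\left(j,G \right)} = 10 + G j$ ($n{\left(j,G \right)} = G j + 10 = 10 + G j$)
$s{\left(L,J \right)} = 2 - \frac{J L}{5}$ ($s{\left(L,J \right)} = 2 - \frac{L J}{5} = 2 - \frac{J L}{5}$)
$N = -576$ ($N = \left(-58 + \left(31 - 45\right)\right) \left(2 - \frac{1}{5} \left(-5 + 2\right) 10\right) = \left(-58 - 14\right) \left(2 - \left(- \frac{3}{5}\right) 10\right) = - 72 \left(2 + 6\right) = \left(-72\right) 8 = -576$)
$N - \left(n{\left(h,0 \right)} - 41\right)^{2} = -576 - \left(\left(10 + 0 \cdot 8\right) - 41\right)^{2} = -576 - \left(\left(10 + 0\right) - 41\right)^{2} = -576 - \left(10 - 41\right)^{2} = -576 - \left(-31\right)^{2} = -576 - 961 = -1537$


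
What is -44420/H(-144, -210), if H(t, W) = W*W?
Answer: -2221/2205 ≈ -1.0073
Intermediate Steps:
H(t, W) = W²
-44420/H(-144, -210) = -44420/((-210)²) = -44420/44100 = -44420*1/44100 = -2221/2205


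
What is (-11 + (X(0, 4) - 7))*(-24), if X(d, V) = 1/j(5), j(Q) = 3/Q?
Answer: 392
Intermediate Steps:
X(d, V) = 5/3 (X(d, V) = 1/(3/5) = 1/(3*(⅕)) = 1/(⅗) = 5/3)
(-11 + (X(0, 4) - 7))*(-24) = (-11 + (5/3 - 7))*(-24) = (-11 - 16/3)*(-24) = -49/3*(-24) = 392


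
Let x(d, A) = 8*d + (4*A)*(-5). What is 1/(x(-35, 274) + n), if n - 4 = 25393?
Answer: 1/19637 ≈ 5.0924e-5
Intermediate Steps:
n = 25397 (n = 4 + 25393 = 25397)
x(d, A) = -20*A + 8*d (x(d, A) = 8*d - 20*A = -20*A + 8*d)
1/(x(-35, 274) + n) = 1/((-20*274 + 8*(-35)) + 25397) = 1/((-5480 - 280) + 25397) = 1/(-5760 + 25397) = 1/19637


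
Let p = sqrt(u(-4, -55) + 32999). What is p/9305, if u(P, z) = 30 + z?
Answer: sqrt(32974)/9305 ≈ 0.019515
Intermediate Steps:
p = sqrt(32974) (p = sqrt((30 - 55) + 32999) = sqrt(-25 + 32999) = sqrt(32974) ≈ 181.59)
p/9305 = sqrt(32974)/9305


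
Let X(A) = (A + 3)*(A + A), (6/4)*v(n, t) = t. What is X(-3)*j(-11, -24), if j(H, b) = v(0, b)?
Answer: 0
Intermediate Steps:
v(n, t) = 2*t/3
j(H, b) = 2*b/3
X(A) = 2*A*(3 + A) (X(A) = (3 + A)*(2*A) = 2*A*(3 + A))
X(-3)*j(-11, -24) = (2*(-3)*(3 - 3))*((⅔)*(-24)) = (2*(-3)*0)*(-16) = 0*(-16) = 0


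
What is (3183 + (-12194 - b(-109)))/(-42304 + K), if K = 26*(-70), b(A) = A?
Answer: 4451/22062 ≈ 0.20175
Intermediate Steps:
K = -1820
(3183 + (-12194 - b(-109)))/(-42304 + K) = (3183 + (-12194 - 1*(-109)))/(-42304 - 1820) = (3183 + (-12194 + 109))/(-44124) = (3183 - 12085)*(-1/44124) = -8902*(-1/44124) = 4451/22062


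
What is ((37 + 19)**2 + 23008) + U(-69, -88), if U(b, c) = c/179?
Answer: 4679688/179 ≈ 26144.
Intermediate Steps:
U(b, c) = c/179 (U(b, c) = c*(1/179) = c/179)
((37 + 19)**2 + 23008) + U(-69, -88) = ((37 + 19)**2 + 23008) + (1/179)*(-88) = (56**2 + 23008) - 88/179 = (3136 + 23008) - 88/179 = 26144 - 88/179 = 4679688/179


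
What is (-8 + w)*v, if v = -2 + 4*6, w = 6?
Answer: -44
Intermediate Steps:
v = 22 (v = -2 + 24 = 22)
(-8 + w)*v = (-8 + 6)*22 = -2*22 = -44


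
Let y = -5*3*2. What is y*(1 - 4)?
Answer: 90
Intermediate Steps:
y = -30 (y = -15*2 = -30)
y*(1 - 4) = -30*(1 - 4) = -30*(-3) = 90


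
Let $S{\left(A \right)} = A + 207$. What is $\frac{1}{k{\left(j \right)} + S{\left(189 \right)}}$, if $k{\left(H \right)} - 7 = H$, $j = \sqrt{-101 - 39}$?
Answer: $\frac{403}{162549} - \frac{2 i \sqrt{35}}{162549} \approx 0.0024793 - 7.2791 \cdot 10^{-5} i$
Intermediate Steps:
$j = 2 i \sqrt{35}$ ($j = \sqrt{-140} = 2 i \sqrt{35} \approx 11.832 i$)
$k{\left(H \right)} = 7 + H$
$S{\left(A \right)} = 207 + A$
$\frac{1}{k{\left(j \right)} + S{\left(189 \right)}} = \frac{1}{\left(7 + 2 i \sqrt{35}\right) + \left(207 + 189\right)} = \frac{1}{\left(7 + 2 i \sqrt{35}\right) + 396} = \frac{1}{403 + 2 i \sqrt{35}}$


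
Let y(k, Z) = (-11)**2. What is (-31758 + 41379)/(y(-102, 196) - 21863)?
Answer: -9621/21742 ≈ -0.44251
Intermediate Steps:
y(k, Z) = 121
(-31758 + 41379)/(y(-102, 196) - 21863) = (-31758 + 41379)/(121 - 21863) = 9621/(-21742) = 9621*(-1/21742) = -9621/21742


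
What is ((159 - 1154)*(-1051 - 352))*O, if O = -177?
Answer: -247089345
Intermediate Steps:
((159 - 1154)*(-1051 - 352))*O = ((159 - 1154)*(-1051 - 352))*(-177) = -995*(-1403)*(-177) = 1395985*(-177) = -247089345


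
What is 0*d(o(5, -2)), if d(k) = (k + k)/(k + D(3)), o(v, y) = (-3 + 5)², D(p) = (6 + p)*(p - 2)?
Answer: 0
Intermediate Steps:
D(p) = (-2 + p)*(6 + p) (D(p) = (6 + p)*(-2 + p) = (-2 + p)*(6 + p))
o(v, y) = 4 (o(v, y) = 2² = 4)
d(k) = 2*k/(9 + k) (d(k) = (k + k)/(k + (-12 + 3² + 4*3)) = (2*k)/(k + (-12 + 9 + 12)) = (2*k)/(k + 9) = (2*k)/(9 + k) = 2*k/(9 + k))
0*d(o(5, -2)) = 0*(2*4/(9 + 4)) = 0*(2*4/13) = 0*(2*4*(1/13)) = 0*(8/13) = 0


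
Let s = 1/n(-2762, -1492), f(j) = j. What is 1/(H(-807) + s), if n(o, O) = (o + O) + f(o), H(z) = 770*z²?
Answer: 7016/3518255497679 ≈ 1.9942e-9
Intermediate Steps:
n(o, O) = O + 2*o (n(o, O) = (o + O) + o = (O + o) + o = O + 2*o)
s = -1/7016 (s = 1/(-1492 + 2*(-2762)) = 1/(-1492 - 5524) = 1/(-7016) = -1/7016 ≈ -0.00014253)
1/(H(-807) + s) = 1/(770*(-807)² - 1/7016) = 1/(770*651249 - 1/7016) = 1/(501461730 - 1/7016) = 1/(3518255497679/7016) = 7016/3518255497679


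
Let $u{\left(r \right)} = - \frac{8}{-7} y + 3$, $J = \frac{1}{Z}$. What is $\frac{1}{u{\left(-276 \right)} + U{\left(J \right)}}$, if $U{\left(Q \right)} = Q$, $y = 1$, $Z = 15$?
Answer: $\frac{105}{442} \approx 0.23756$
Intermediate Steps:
$J = \frac{1}{15} \approx 0.066667$
$u{\left(r \right)} = \frac{29}{7}$ ($u{\left(r \right)} = - \frac{8}{-7} \cdot 1 + 3 = \left(-8\right) \left(- \frac{1}{7}\right) 1 + 3 = \frac{8}{7} \cdot 1 + 3 = \frac{8}{7} + 3 = \frac{29}{7}$)
$\frac{1}{u{\left(-276 \right)} + U{\left(J \right)}} = \frac{1}{\frac{29}{7} + \frac{1}{15}} = \frac{1}{\frac{442}{105}} = \frac{105}{442}$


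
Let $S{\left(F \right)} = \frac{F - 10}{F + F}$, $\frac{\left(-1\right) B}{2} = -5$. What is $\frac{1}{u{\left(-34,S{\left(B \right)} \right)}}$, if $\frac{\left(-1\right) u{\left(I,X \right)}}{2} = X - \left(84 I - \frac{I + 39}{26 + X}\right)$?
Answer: $- \frac{13}{74261} \approx -0.00017506$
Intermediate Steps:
$B = 10$ ($B = \left(-2\right) \left(-5\right) = 10$)
$S{\left(F \right)} = \frac{-10 + F}{2 F}$
$u{\left(I,X \right)} = - 2 X + 168 I - \frac{2 \left(39 + I\right)}{26 + X}$ ($u{\left(I,X \right)} = - 2 \left(X - \left(84 I - \frac{I + 39}{26 + X}\right)\right) = - 2 \left(X - \left(84 I - \frac{39 + I}{26 + X}\right)\right) = - 2 \left(X - 84 I + \frac{39 + I}{26 + X}\right) = - 2 X + 168 I - \frac{2 \left(39 + I\right)}{26 + X}$)
$\frac{1}{u{\left(-34,S{\left(B \right)} \right)}} = \frac{1}{2 \frac{1}{26 + \frac{-10 + 10}{2 \cdot 10}} \left(-39 - \left(\frac{-10 + 10}{2 \cdot 10}\right)^{2} - 26 \frac{-10 + 10}{2 \cdot 10} + 2183 \left(-34\right) + 84 \left(-34\right) \frac{-10 + 10}{2 \cdot 10}\right)} = \frac{1}{2 \frac{1}{26 + \frac{1}{2} \cdot \frac{1}{10} \cdot 0} \left(-39 - \left(\frac{1}{2} \cdot \frac{1}{10} \cdot 0\right)^{2} - 26 \cdot \frac{1}{2} \cdot \frac{1}{10} \cdot 0 - 74222 + 84 \left(-34\right) \frac{1}{2} \cdot \frac{1}{10} \cdot 0\right)} = \frac{1}{2 \frac{1}{26 + 0} \left(-39 - 0^{2} - 0 - 74222 + 84 \left(-34\right) 0\right)} = \frac{1}{2 \cdot \frac{1}{26} \left(-39 - 0 + 0 - 74222 + 0\right)} = \frac{1}{2 \cdot \frac{1}{26} \left(-39 + 0 + 0 - 74222 + 0\right)} = \frac{1}{2 \cdot \frac{1}{26} \left(-74261\right)} = \frac{1}{- \frac{74261}{13}} = - \frac{13}{74261}$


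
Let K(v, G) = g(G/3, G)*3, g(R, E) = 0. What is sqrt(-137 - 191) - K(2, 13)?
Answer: 2*I*sqrt(82) ≈ 18.111*I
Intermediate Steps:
K(v, G) = 0 (K(v, G) = 0*3 = 0)
sqrt(-137 - 191) - K(2, 13) = sqrt(-137 - 191) - 1*0 = sqrt(-328) + 0 = 2*I*sqrt(82) + 0 = 2*I*sqrt(82)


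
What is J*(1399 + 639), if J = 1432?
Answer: 2918416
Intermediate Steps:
J*(1399 + 639) = 1432*(1399 + 639) = 1432*2038 = 2918416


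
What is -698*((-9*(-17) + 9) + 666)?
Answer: -577944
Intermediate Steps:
-698*((-9*(-17) + 9) + 666) = -698*((153 + 9) + 666) = -698*(162 + 666) = -698*828 = -577944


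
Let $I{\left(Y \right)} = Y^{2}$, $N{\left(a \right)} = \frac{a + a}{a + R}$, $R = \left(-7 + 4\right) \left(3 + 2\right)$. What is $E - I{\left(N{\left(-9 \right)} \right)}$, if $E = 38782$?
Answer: $\frac{620503}{16} \approx 38781.0$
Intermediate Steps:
$R = -15$ ($R = \left(-3\right) 5 = -15$)
$N{\left(a \right)} = \frac{2 a}{-15 + a}$ ($N{\left(a \right)} = \frac{a + a}{a - 15} = \frac{2 a}{-15 + a}$)
$E - I{\left(N{\left(-9 \right)} \right)} = 38782 - \left(2 \left(-9\right) \frac{1}{-15 - 9}\right)^{2} = 38782 - \left(2 \left(-9\right) \frac{1}{-24}\right)^{2} = 38782 - \left(2 \left(-9\right) \left(- \frac{1}{24}\right)\right)^{2} = 38782 - \left(\frac{3}{4}\right)^{2} = 38782 - \frac{9}{16} = \frac{620503}{16}$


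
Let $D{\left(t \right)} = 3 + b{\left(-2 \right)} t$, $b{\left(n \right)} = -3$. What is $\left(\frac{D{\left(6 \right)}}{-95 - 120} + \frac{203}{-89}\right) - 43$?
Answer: $- \frac{173023}{3827} \approx -45.211$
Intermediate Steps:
$D{\left(t \right)} = 3 - 3 t$
$\left(\frac{D{\left(6 \right)}}{-95 - 120} + \frac{203}{-89}\right) - 43 = \left(\frac{3 - 18}{-95 - 120} + \frac{203}{-89}\right) - 43 = \left(\frac{3 - 18}{-215} + 203 \left(- \frac{1}{89}\right)\right) - 43 = \left(\left(-15\right) \left(- \frac{1}{215}\right) - \frac{203}{89}\right) - 43 = \left(\frac{3}{43} - \frac{203}{89}\right) - 43 = - \frac{8462}{3827} - 43 = - \frac{173023}{3827}$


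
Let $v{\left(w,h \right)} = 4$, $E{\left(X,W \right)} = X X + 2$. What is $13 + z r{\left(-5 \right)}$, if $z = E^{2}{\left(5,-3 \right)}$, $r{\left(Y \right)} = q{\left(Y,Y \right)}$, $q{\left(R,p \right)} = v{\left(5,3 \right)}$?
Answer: $2929$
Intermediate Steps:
$E{\left(X,W \right)} = 2 + X^{2}$ ($E{\left(X,W \right)} = X^{2} + 2 = 2 + X^{2}$)
$q{\left(R,p \right)} = 4$
$r{\left(Y \right)} = 4$
$z = 729$ ($z = \left(2 + 5^{2}\right)^{2} = \left(2 + 25\right)^{2} = 27^{2} = 729$)
$13 + z r{\left(-5 \right)} = 13 + 729 \cdot 4 = 13 + 2916 = 2929$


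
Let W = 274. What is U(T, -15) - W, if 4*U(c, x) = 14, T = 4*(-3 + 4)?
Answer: -541/2 ≈ -270.50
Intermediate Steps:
T = 4 (T = 4*1 = 4)
U(c, x) = 7/2 (U(c, x) = (¼)*14 = 7/2)
U(T, -15) - W = 7/2 - 1*274 = 7/2 - 274 = -541/2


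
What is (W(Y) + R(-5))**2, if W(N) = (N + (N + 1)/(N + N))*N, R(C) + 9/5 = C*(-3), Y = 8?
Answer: 667489/100 ≈ 6674.9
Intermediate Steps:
R(C) = -9/5 - 3*C (R(C) = -9/5 + C*(-3) = -9/5 - 3*C)
W(N) = N*(N + (1 + N)/(2*N)) (W(N) = (N + (1 + N)/((2*N)))*N = (N + (1 + N)*(1/(2*N)))*N = (N + (1 + N)/(2*N))*N = N*(N + (1 + N)/(2*N)))
(W(Y) + R(-5))**2 = ((1/2 + 8**2 + (1/2)*8) + (-9/5 - 3*(-5)))**2 = ((1/2 + 64 + 4) + (-9/5 + 15))**2 = (137/2 + 66/5)**2 = (817/10)**2 = 667489/100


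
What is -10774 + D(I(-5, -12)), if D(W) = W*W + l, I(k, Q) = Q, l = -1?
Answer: -10631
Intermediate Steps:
D(W) = -1 + W² (D(W) = W*W - 1 = W² - 1 = -1 + W²)
-10774 + D(I(-5, -12)) = -10774 + (-1 + (-12)²) = -10774 + (-1 + 144) = -10774 + 143 = -10631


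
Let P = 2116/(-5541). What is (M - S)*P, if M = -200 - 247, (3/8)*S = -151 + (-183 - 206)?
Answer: -700396/1847 ≈ -379.21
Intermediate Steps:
S = -1440 (S = 8*(-151 + (-183 - 206))/3 = 8*(-151 - 389)/3 = (8/3)*(-540) = -1440)
M = -447
P = -2116/5541 (P = 2116*(-1/5541) = -2116/5541 ≈ -0.38188)
(M - S)*P = (-447 - 1*(-1440))*(-2116/5541) = (-447 + 1440)*(-2116/5541) = 993*(-2116/5541) = -700396/1847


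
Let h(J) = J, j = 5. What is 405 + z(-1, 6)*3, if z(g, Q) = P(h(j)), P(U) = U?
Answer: 420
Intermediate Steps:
z(g, Q) = 5
405 + z(-1, 6)*3 = 405 + 5*3 = 405 + 15 = 420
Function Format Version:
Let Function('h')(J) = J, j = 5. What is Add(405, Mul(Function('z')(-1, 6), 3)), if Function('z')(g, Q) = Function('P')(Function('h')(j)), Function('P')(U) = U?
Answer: 420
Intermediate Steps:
Function('z')(g, Q) = 5
Add(405, Mul(Function('z')(-1, 6), 3)) = Add(405, Mul(5, 3)) = Add(405, 15) = 420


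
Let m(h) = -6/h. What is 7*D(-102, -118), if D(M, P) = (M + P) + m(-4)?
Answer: -3059/2 ≈ -1529.5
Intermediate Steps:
D(M, P) = 3/2 + M + P (D(M, P) = (M + P) - 6/(-4) = (M + P) - 6*(-¼) = (M + P) + 3/2 = 3/2 + M + P)
7*D(-102, -118) = 7*(3/2 - 102 - 118) = 7*(-437/2) = -3059/2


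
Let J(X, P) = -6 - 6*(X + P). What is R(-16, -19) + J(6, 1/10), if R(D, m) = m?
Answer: -308/5 ≈ -61.600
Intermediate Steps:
J(X, P) = -6 - 6*P - 6*X (J(X, P) = -6 - 6*(P + X) = -6 - (6*P + 6*X) = -6 + (-6*P - 6*X) = -6 - 6*P - 6*X)
R(-16, -19) + J(6, 1/10) = -19 + (-6 - 6/10 - 6*6) = -19 + (-6 - 6*⅒ - 36) = -19 + (-6 - ⅗ - 36) = -19 - 213/5 = -308/5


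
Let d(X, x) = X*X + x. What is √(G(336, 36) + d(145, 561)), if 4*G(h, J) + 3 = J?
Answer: √86377/2 ≈ 146.95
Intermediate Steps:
G(h, J) = -¾ + J/4
d(X, x) = x + X² (d(X, x) = X² + x = x + X²)
√(G(336, 36) + d(145, 561)) = √((-¾ + (¼)*36) + (561 + 145²)) = √((-¾ + 9) + (561 + 21025)) = √(33/4 + 21586) = √(86377/4) = √86377/2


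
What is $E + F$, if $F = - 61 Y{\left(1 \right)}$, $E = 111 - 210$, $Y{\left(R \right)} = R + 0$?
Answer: $-160$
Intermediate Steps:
$Y{\left(R \right)} = R$
$E = -99$
$F = -61$ ($F = \left(-61\right) 1 = -61$)
$E + F = -99 - 61 = -160$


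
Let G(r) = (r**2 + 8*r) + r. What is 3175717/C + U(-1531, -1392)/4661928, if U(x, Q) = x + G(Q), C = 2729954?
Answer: 10028158583273/6363424495656 ≈ 1.5759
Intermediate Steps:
G(r) = r**2 + 9*r
U(x, Q) = x + Q*(9 + Q)
3175717/C + U(-1531, -1392)/4661928 = 3175717/2729954 + (-1531 - 1392*(9 - 1392))/4661928 = 3175717*(1/2729954) + (-1531 - 1392*(-1383))*(1/4661928) = 3175717/2729954 + (-1531 + 1925136)*(1/4661928) = 3175717/2729954 + 1923605*(1/4661928) = 3175717/2729954 + 1923605/4661928 = 10028158583273/6363424495656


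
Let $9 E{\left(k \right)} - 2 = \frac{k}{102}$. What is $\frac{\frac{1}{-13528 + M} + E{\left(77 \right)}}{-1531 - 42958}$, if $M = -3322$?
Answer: $- \frac{1183483}{172042299675} \approx -6.879 \cdot 10^{-6}$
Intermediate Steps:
$E{\left(k \right)} = \frac{2}{9} + \frac{k}{918}$ ($E{\left(k \right)} = \frac{2}{9} + \frac{k \frac{1}{102}}{9} = \frac{2}{9} + \frac{\frac{1}{102} k}{9} = \frac{2}{9} + \frac{k}{918}$)
$\frac{\frac{1}{-13528 + M} + E{\left(77 \right)}}{-1531 - 42958} = \frac{\frac{1}{-13528 - 3322} + \left(\frac{2}{9} + \frac{1}{918} \cdot 77\right)}{-1531 - 42958} = \frac{\frac{1}{-16850} + \left(\frac{2}{9} + \frac{77}{918}\right)}{-44489} = \left(- \frac{1}{16850} + \frac{281}{918}\right) \left(- \frac{1}{44489}\right) = \frac{1183483}{3867075} \left(- \frac{1}{44489}\right) = - \frac{1183483}{172042299675}$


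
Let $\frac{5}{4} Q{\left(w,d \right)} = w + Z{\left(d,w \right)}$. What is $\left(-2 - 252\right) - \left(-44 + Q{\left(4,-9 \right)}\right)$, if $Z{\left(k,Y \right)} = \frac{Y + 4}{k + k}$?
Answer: $- \frac{9578}{45} \approx -212.84$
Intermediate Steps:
$Z{\left(k,Y \right)} = \frac{4 + Y}{2 k}$
$Q{\left(w,d \right)} = \frac{4 w}{5} + \frac{2 \left(4 + w\right)}{5 d}$ ($Q{\left(w,d \right)} = \frac{4 \left(w + \frac{4 + w}{2 d}\right)}{5} = \frac{4 w}{5} + \frac{2 \left(4 + w\right)}{5 d}$)
$\left(-2 - 252\right) - \left(-44 + Q{\left(4,-9 \right)}\right) = \left(-2 - 252\right) + \left(44 - \frac{2 \left(4 + 4 + 2 \left(-9\right) 4\right)}{5 \left(-9\right)}\right) = \left(-2 - 252\right) + \left(44 - \frac{2}{5} \left(- \frac{1}{9}\right) \left(4 + 4 - 72\right)\right) = -254 + \left(44 - \frac{2}{5} \left(- \frac{1}{9}\right) \left(-64\right)\right) = -254 + \left(44 - \frac{128}{45}\right) = -254 + \frac{1852}{45} = - \frac{9578}{45}$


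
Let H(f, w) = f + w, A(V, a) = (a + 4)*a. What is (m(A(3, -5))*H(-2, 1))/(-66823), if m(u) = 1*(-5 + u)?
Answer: 0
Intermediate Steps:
A(V, a) = a*(4 + a) (A(V, a) = (4 + a)*a = a*(4 + a))
m(u) = -5 + u
(m(A(3, -5))*H(-2, 1))/(-66823) = ((-5 - 5*(4 - 5))*(-2 + 1))/(-66823) = ((-5 - 5*(-1))*(-1))*(-1/66823) = ((-5 + 5)*(-1))*(-1/66823) = (0*(-1))*(-1/66823) = 0*(-1/66823) = 0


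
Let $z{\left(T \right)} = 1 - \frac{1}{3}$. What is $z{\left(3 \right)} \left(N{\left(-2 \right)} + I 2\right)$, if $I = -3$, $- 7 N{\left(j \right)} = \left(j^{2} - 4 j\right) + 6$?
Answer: $- \frac{40}{7} \approx -5.7143$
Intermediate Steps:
$N{\left(j \right)} = - \frac{6}{7} - \frac{j^{2}}{7} + \frac{4 j}{7}$ ($N{\left(j \right)} = - \frac{\left(j^{2} - 4 j\right) + 6}{7} = - \frac{6 + j^{2} - 4 j}{7} = - \frac{6}{7} - \frac{j^{2}}{7} + \frac{4 j}{7}$)
$z{\left(T \right)} = \frac{2}{3}$ ($z{\left(T \right)} = 1 - \frac{1}{3} = \frac{2}{3}$)
$z{\left(3 \right)} \left(N{\left(-2 \right)} + I 2\right) = \frac{2 \left(\left(- \frac{6}{7} - \frac{\left(-2\right)^{2}}{7} + \frac{4}{7} \left(-2\right)\right) - 6\right)}{3} = \frac{2 \left(\left(- \frac{6}{7} - \frac{4}{7} - \frac{8}{7}\right) - 6\right)}{3} = \frac{2 \left(- \frac{18}{7} - 6\right)}{3} = \frac{2}{3} \left(- \frac{60}{7}\right) = - \frac{40}{7}$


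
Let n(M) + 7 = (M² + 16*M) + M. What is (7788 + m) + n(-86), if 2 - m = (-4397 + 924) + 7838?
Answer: 9352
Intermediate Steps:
m = -4363 (m = 2 - ((-4397 + 924) + 7838) = 2 - (-3473 + 7838) = 2 - 1*4365 = 2 - 4365 = -4363)
n(M) = -7 + M² + 17*M (n(M) = -7 + ((M² + 16*M) + M) = -7 + (M² + 17*M) = -7 + M² + 17*M)
(7788 + m) + n(-86) = (7788 - 4363) + (-7 + (-86)² + 17*(-86)) = 3425 + (-7 + 7396 - 1462) = 3425 + 5927 = 9352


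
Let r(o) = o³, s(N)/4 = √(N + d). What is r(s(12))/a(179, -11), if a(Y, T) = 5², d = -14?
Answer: -128*I*√2/25 ≈ -7.2408*I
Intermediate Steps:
a(Y, T) = 25
s(N) = 4*√(-14 + N) (s(N) = 4*√(N - 14) = 4*√(-14 + N))
r(s(12))/a(179, -11) = (4*√(-14 + 12))³/25 = (4*√(-2))³*(1/25) = (4*(I*√2))³*(1/25) = (4*I*√2)³*(1/25) = -128*I*√2*(1/25) = -128*I*√2/25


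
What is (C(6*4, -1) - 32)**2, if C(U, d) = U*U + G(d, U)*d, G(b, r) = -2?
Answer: 298116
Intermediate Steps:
C(U, d) = U**2 - 2*d (C(U, d) = U*U - 2*d = U**2 - 2*d)
(C(6*4, -1) - 32)**2 = (((6*4)**2 - 2*(-1)) - 32)**2 = ((24**2 + 2) - 32)**2 = ((576 + 2) - 32)**2 = (578 - 32)**2 = 546**2 = 298116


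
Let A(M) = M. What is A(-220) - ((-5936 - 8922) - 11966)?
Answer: 26604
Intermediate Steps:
A(-220) - ((-5936 - 8922) - 11966) = -220 - ((-5936 - 8922) - 11966) = -220 - (-14858 - 11966) = -220 - 1*(-26824) = -220 + 26824 = 26604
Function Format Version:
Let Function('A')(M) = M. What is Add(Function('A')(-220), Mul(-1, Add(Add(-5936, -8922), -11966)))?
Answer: 26604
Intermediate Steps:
Add(Function('A')(-220), Mul(-1, Add(Add(-5936, -8922), -11966))) = Add(-220, Mul(-1, Add(Add(-5936, -8922), -11966))) = Add(-220, Mul(-1, Add(-14858, -11966))) = Add(-220, Mul(-1, -26824)) = Add(-220, 26824) = 26604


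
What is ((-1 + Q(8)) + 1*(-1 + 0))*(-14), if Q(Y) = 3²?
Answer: -98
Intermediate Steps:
Q(Y) = 9
((-1 + Q(8)) + 1*(-1 + 0))*(-14) = ((-1 + 9) + 1*(-1 + 0))*(-14) = (8 + 1*(-1))*(-14) = (8 - 1)*(-14) = 7*(-14) = -98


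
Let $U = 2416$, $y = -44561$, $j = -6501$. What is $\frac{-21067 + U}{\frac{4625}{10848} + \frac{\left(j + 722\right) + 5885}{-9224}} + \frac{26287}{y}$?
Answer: $- \frac{10395412632067127}{231222082729} \approx -44959.0$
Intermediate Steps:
$\frac{-21067 + U}{\frac{4625}{10848} + \frac{\left(j + 722\right) + 5885}{-9224}} + \frac{26287}{y} = \frac{-21067 + 2416}{\frac{4625}{10848} + \frac{\left(-6501 + 722\right) + 5885}{-9224}} + \frac{26287}{-44561} = - \frac{18651}{4625 \cdot \frac{1}{10848} + \left(-5779 + 5885\right) \left(- \frac{1}{9224}\right)} + 26287 \left(- \frac{1}{44561}\right) = - \frac{18651}{\frac{4625}{10848} + 106 \left(- \frac{1}{9224}\right)} - \frac{26287}{44561} = - \frac{18651}{\frac{4625}{10848} - \frac{53}{4612}} - \frac{26287}{44561} = - \frac{18651}{\frac{5188889}{12507744}} - \frac{26287}{44561} = \left(-18651\right) \frac{12507744}{5188889} - \frac{26287}{44561} = - \frac{233281933344}{5188889} - \frac{26287}{44561} = - \frac{10395412632067127}{231222082729}$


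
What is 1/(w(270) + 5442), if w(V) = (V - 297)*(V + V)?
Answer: -1/9138 ≈ -0.00010943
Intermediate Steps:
w(V) = 2*V*(-297 + V) (w(V) = (-297 + V)*(2*V) = 2*V*(-297 + V))
1/(w(270) + 5442) = 1/(2*270*(-297 + 270) + 5442) = 1/(2*270*(-27) + 5442) = 1/(-14580 + 5442) = 1/(-9138) = -1/9138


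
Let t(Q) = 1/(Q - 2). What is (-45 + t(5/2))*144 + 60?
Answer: -6132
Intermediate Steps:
t(Q) = 1/(-2 + Q)
(-45 + t(5/2))*144 + 60 = (-45 + 1/(-2 + 5/2))*144 + 60 = (-45 + 1/(½))*144 + 60 = (-45 + 2)*144 + 60 = -43*144 + 60 = -6192 + 60 = -6132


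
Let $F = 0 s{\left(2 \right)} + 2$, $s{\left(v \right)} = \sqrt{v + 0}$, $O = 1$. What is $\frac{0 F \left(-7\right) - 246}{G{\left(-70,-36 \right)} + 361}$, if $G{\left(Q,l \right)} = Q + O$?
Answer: $- \frac{123}{146} \approx -0.84247$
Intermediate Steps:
$G{\left(Q,l \right)} = 1 + Q$ ($G{\left(Q,l \right)} = Q + 1 = 1 + Q$)
$s{\left(v \right)} = \sqrt{v}$
$F = 2$ ($F = 0 \sqrt{2} + 2 = 0 + 2 = 2$)
$\frac{0 F \left(-7\right) - 246}{G{\left(-70,-36 \right)} + 361} = \frac{0 \cdot 2 \left(-7\right) - 246}{\left(1 - 70\right) + 361} = \frac{0 \left(-7\right) - 246}{-69 + 361} = \frac{0 - 246}{292} = \left(-246\right) \frac{1}{292} = - \frac{123}{146}$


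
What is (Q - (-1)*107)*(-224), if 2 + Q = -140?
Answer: 7840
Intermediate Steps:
Q = -142 (Q = -2 - 140 = -142)
(Q - (-1)*107)*(-224) = (-142 - (-1)*107)*(-224) = (-142 - 1*(-107))*(-224) = (-142 + 107)*(-224) = -35*(-224) = 7840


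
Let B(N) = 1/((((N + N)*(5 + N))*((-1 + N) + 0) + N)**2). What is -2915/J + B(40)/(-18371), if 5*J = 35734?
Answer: -2640541555129077867/6473901333171995200 ≈ -0.40788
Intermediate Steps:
J = 35734/5 (J = (1/5)*35734 = 35734/5 ≈ 7146.8)
B(N) = (N + 2*N*(-1 + N)*(5 + N))**(-2) (B(N) = 1/((((2*N)*(5 + N))*(-1 + N) + N)**2) = 1/(((2*N*(5 + N))*(-1 + N) + N)**2) = 1/((2*N*(-1 + N)*(5 + N) + N)**2) = 1/((N + 2*N*(-1 + N)*(5 + N))**2) = (N + 2*N*(-1 + N)*(5 + N))**(-2))
-2915/J + B(40)/(-18371) = -2915/35734/5 + (1/(40**2*(-9 + 2*40**2 + 8*40)**2))/(-18371) = -2915*5/35734 + (1/(1600*(-9 + 2*1600 + 320)**2))*(-1/18371) = -14575/35734 + (1/(1600*(-9 + 3200 + 320)**2))*(-1/18371) = -14575/35734 + ((1/1600)/3511**2)*(-1/18371) = -14575/35734 + ((1/1600)*(1/12327121))*(-1/18371) = -14575/35734 + (1/19723393600)*(-1/18371) = -14575/35734 - 1/362338463825600 = -2640541555129077867/6473901333171995200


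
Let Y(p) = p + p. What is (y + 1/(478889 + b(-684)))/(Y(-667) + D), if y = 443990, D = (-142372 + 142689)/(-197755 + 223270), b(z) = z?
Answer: -154779995466279/465043336459 ≈ -332.83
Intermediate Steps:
Y(p) = 2*p
D = 317/25515 ≈ 0.012424
(y + 1/(478889 + b(-684)))/(Y(-667) + D) = (443990 + 1/(478889 - 684))/(2*(-667) + 317/25515) = (443990 + 1/478205)/(-1334 + 317/25515) = (443990 + 1/478205)/(-34036693/25515) = (212318237951/478205)*(-25515/34036693) = -154779995466279/465043336459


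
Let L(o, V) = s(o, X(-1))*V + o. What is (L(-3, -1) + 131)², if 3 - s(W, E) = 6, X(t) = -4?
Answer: 17161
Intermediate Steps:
s(W, E) = -3 (s(W, E) = 3 - 1*6 = 3 - 6 = -3)
L(o, V) = o - 3*V (L(o, V) = -3*V + o = o - 3*V)
(L(-3, -1) + 131)² = ((-3 - 3*(-1)) + 131)² = ((-3 + 3) + 131)² = (0 + 131)² = 131² = 17161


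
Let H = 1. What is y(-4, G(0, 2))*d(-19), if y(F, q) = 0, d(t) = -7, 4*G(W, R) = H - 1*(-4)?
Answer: 0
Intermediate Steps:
G(W, R) = 5/4 (G(W, R) = (1 - 1*(-4))/4 = (1 + 4)/4 = (¼)*5 = 5/4)
y(-4, G(0, 2))*d(-19) = 0*(-7) = 0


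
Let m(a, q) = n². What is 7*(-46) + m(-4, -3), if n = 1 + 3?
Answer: -306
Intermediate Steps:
n = 4
m(a, q) = 16 (m(a, q) = 4² = 16)
7*(-46) + m(-4, -3) = 7*(-46) + 16 = -322 + 16 = -306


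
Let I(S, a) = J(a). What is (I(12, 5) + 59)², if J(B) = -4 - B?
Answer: 2500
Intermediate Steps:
I(S, a) = -4 - a
(I(12, 5) + 59)² = ((-4 - 1*5) + 59)² = ((-4 - 5) + 59)² = (-9 + 59)² = 50² = 2500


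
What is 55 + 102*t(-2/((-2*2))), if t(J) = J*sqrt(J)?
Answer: 55 + 51*sqrt(2)/2 ≈ 91.063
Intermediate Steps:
t(J) = J**(3/2)
55 + 102*t(-2/((-2*2))) = 55 + 102*(-2/((-2*2)))**(3/2) = 55 + 102*(-2/(-4))**(3/2) = 55 + 102*(-2*(-1/4))**(3/2) = 55 + 102*(1/2)**(3/2) = 55 + 102*(sqrt(2)/4) = 55 + 51*sqrt(2)/2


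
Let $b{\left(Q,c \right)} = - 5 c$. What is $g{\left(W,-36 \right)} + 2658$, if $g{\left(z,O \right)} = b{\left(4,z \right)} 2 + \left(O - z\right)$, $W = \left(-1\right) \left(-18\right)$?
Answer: $2424$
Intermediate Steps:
$W = 18$
$g{\left(z,O \right)} = O - 11 z$ ($g{\left(z,O \right)} = - 5 z 2 + \left(O - z\right) = - 10 z + \left(O - z\right) = O - 11 z$)
$g{\left(W,-36 \right)} + 2658 = \left(-36 - 198\right) + 2658 = -234 + 2658 = 2424$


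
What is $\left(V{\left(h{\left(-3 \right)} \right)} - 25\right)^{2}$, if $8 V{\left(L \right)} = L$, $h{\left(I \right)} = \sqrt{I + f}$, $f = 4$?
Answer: $\frac{39601}{64} \approx 618.77$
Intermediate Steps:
$h{\left(I \right)} = \sqrt{4 + I}$ ($h{\left(I \right)} = \sqrt{I + 4} = \sqrt{4 + I}$)
$V{\left(L \right)} = \frac{L}{8}$
$\left(V{\left(h{\left(-3 \right)} \right)} - 25\right)^{2} = \left(\frac{\sqrt{4 - 3}}{8} - 25\right)^{2} = \left(\frac{\sqrt{1}}{8} - 25\right)^{2} = \left(\frac{1}{8} \cdot 1 - 25\right)^{2} = \left(\frac{1}{8} - 25\right)^{2} = \left(- \frac{199}{8}\right)^{2} = \frac{39601}{64}$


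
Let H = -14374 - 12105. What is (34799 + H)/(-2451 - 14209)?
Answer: -416/833 ≈ -0.49940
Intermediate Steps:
H = -26479
(34799 + H)/(-2451 - 14209) = (34799 - 26479)/(-2451 - 14209) = 8320/(-16660) = 8320*(-1/16660) = -416/833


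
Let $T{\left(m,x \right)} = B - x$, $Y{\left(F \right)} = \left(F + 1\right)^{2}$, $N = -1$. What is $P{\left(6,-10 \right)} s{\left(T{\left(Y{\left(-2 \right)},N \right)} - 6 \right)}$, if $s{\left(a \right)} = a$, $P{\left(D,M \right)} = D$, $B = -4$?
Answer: $-54$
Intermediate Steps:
$Y{\left(F \right)} = \left(1 + F\right)^{2}$
$T{\left(m,x \right)} = -4 - x$
$P{\left(6,-10 \right)} s{\left(T{\left(Y{\left(-2 \right)},N \right)} - 6 \right)} = 6 \left(\left(-4 - -1\right) - 6\right) = 6 \left(\left(-4 + 1\right) - 6\right) = 6 \left(-3 - 6\right) = 6 \left(-9\right) = -54$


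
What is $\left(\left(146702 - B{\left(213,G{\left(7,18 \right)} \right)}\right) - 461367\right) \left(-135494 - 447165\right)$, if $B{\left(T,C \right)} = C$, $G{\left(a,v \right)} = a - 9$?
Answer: $183341228917$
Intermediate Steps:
$G{\left(a,v \right)} = -9 + a$
$\left(\left(146702 - B{\left(213,G{\left(7,18 \right)} \right)}\right) - 461367\right) \left(-135494 - 447165\right) = \left(\left(146702 - \left(-9 + 7\right)\right) - 461367\right) \left(-135494 - 447165\right) = \left(\left(146702 - -2\right) - 461367\right) \left(-582659\right) = \left(\left(146702 + 2\right) - 461367\right) \left(-582659\right) = \left(146704 - 461367\right) \left(-582659\right) = \left(-314663\right) \left(-582659\right) = 183341228917$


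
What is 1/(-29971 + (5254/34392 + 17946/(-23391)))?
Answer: -44692404/1339503501535 ≈ -3.3365e-5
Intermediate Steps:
1/(-29971 + (5254/34392 + 17946/(-23391))) = 1/(-29971 + (5254*(1/34392) + 17946*(-1/23391))) = 1/(-29971 + (2627/17196 - 1994/2599)) = 1/(-29971 - 27461251/44692404) = 1/(-1339503501535/44692404) = -44692404/1339503501535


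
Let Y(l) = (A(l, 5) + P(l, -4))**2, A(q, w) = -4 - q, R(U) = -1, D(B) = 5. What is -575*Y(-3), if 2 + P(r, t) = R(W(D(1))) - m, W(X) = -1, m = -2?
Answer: -2300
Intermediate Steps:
P(r, t) = -1 (P(r, t) = -2 + (-1 - 1*(-2)) = -2 + (-1 + 2) = -2 + 1 = -1)
Y(l) = (-5 - l)**2 (Y(l) = ((-4 - l) - 1)**2 = (-5 - l)**2)
-575*Y(-3) = -575*(5 - 3)**2 = -575*2**2 = -575*4 = -2300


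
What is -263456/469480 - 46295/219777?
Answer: -9954518239/12897613245 ≈ -0.77181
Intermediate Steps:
-263456/469480 - 46295/219777 = -263456*1/469480 - 46295*1/219777 = -32932/58685 - 46295/219777 = -9954518239/12897613245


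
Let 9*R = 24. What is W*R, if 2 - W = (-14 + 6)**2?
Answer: -496/3 ≈ -165.33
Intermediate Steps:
R = 8/3 (R = (1/9)*24 = 8/3 ≈ 2.6667)
W = -62 (W = 2 - (-14 + 6)**2 = 2 - 1*(-8)**2 = 2 - 1*64 = 2 - 64 = -62)
W*R = -62*8/3 = -496/3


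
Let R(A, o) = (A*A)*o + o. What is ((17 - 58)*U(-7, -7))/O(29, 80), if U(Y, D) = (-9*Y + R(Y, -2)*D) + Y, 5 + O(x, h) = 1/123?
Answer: 1906254/307 ≈ 6209.3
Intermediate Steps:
O(x, h) = -614/123 (O(x, h) = -5 + 1/123 = -614/123)
R(A, o) = o + o*A² (R(A, o) = A²*o + o = o*A² + o = o + o*A²)
U(Y, D) = -8*Y + D*(-2 - 2*Y²) (U(Y, D) = (-9*Y + (-2*(1 + Y²))*D) + Y = (-9*Y + (-2 - 2*Y²)*D) + Y = (-9*Y + D*(-2 - 2*Y²)) + Y = -8*Y + D*(-2 - 2*Y²))
((17 - 58)*U(-7, -7))/O(29, 80) = ((17 - 58)*(-8*(-7) + 2*(-7)*(-1 - 1*(-7)²)))/(-614/123) = -41*(56 + 2*(-7)*(-1 - 1*49))*(-123/614) = -41*(56 + 2*(-7)*(-1 - 49))*(-123/614) = -41*(56 + 2*(-7)*(-50))*(-123/614) = -41*(56 + 700)*(-123/614) = -41*756*(-123/614) = -30996*(-123/614) = 1906254/307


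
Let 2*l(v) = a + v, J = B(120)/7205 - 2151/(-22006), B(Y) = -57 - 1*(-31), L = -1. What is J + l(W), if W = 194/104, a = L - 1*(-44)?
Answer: 185728484343/8244767960 ≈ 22.527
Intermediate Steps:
B(Y) = -26 (B(Y) = -57 + 31 = -26)
J = 14925799/158553230 (J = -26/7205 - 2151/(-22006) = -26*1/7205 - 2151*(-1/22006) = -26/7205 + 2151/22006 = 14925799/158553230 ≈ 0.094137)
a = 43 (a = -1 - 1*(-44) = -1 + 44 = 43)
W = 97/52 (W = 194*(1/104) = 97/52 ≈ 1.8654)
l(v) = 43/2 + v/2 (l(v) = (43 + v)/2 = 43/2 + v/2)
J + l(W) = 14925799/158553230 + (43/2 + (½)*(97/52)) = 14925799/158553230 + (43/2 + 97/104) = 14925799/158553230 + 2333/104 = 185728484343/8244767960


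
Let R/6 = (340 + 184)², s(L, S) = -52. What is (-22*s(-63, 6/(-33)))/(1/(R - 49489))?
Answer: 1828074248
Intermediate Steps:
R = 1647456 (R = 6*(340 + 184)² = 6*524² = 6*274576 = 1647456)
(-22*s(-63, 6/(-33)))/(1/(R - 49489)) = (-22*(-52))/(1/(1647456 - 49489)) = 1144/(1/1597967) = 1144*1597967 = 1828074248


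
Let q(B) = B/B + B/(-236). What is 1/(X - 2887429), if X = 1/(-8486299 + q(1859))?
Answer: -2002768187/5782850943421459 ≈ -3.4633e-7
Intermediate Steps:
q(B) = 1 - B/236 (q(B) = 1 + B*(-1/236) = 1 - B/236)
X = -236/2002768187 (X = 1/(-8486299 + (1 - 1/236*1859)) = 1/(-8486299 + (1 - 1859/236)) = 1/(-8486299 - 1623/236) = 1/(-2002768187/236) = -236/2002768187 ≈ -1.1784e-7)
1/(X - 2887429) = 1/(-236/2002768187 - 2887429) = 1/(-5782850943421459/2002768187) = -2002768187/5782850943421459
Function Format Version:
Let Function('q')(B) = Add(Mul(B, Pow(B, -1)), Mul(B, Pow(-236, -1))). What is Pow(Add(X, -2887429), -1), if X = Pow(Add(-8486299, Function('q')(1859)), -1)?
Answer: Rational(-2002768187, 5782850943421459) ≈ -3.4633e-7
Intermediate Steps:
Function('q')(B) = Add(1, Mul(Rational(-1, 236), B)) (Function('q')(B) = Add(1, Mul(B, Rational(-1, 236))) = Add(1, Mul(Rational(-1, 236), B)))
X = Rational(-236, 2002768187) (X = Pow(Add(-8486299, Add(1, Mul(Rational(-1, 236), 1859))), -1) = Pow(Add(-8486299, Add(1, Rational(-1859, 236))), -1) = Pow(Add(-8486299, Rational(-1623, 236)), -1) = Pow(Rational(-2002768187, 236), -1) = Rational(-236, 2002768187) ≈ -1.1784e-7)
Pow(Add(X, -2887429), -1) = Pow(Add(Rational(-236, 2002768187), -2887429), -1) = Pow(Rational(-5782850943421459, 2002768187), -1) = Rational(-2002768187, 5782850943421459)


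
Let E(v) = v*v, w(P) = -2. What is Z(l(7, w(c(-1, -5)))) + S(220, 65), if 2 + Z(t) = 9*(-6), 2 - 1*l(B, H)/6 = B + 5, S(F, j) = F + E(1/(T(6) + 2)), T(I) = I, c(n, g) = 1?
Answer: 10497/64 ≈ 164.02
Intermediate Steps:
E(v) = v²
S(F, j) = 1/64 + F (S(F, j) = F + (1/(6 + 2))² = F + (1/8)² = F + (⅛)² = F + 1/64 = 1/64 + F)
l(B, H) = -18 - 6*B (l(B, H) = 12 - 6*(B + 5) = 12 - 6*(5 + B) = 12 + (-30 - 6*B) = -18 - 6*B)
Z(t) = -56 (Z(t) = -2 + 9*(-6) = -2 - 54 = -56)
Z(l(7, w(c(-1, -5)))) + S(220, 65) = -56 + (1/64 + 220) = -56 + 14081/64 = 10497/64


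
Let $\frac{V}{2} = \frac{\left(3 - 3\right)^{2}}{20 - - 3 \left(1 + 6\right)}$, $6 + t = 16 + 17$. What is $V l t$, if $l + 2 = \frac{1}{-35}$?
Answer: $0$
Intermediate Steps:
$t = 27$ ($t = -6 + \left(16 + 17\right) = -6 + 33 = 27$)
$l = - \frac{71}{35}$ ($l = -2 + \frac{1}{-35} = -2 - \frac{1}{35} = - \frac{71}{35} \approx -2.0286$)
$V = 0$ ($V = 2 \frac{\left(3 - 3\right)^{2}}{20 - - 3 \left(1 + 6\right)} = 2 \frac{0^{2}}{20 - \left(-3\right) 7} = 2 \frac{0}{20 - -21} = 2 \frac{0}{20 + 21} = 2 \cdot \frac{0}{41} = 2 \cdot 0 \cdot \frac{1}{41} = 2 \cdot 0 = 0$)
$V l t = 0 \left(- \frac{71}{35}\right) 27 = 0 \cdot 27 = 0$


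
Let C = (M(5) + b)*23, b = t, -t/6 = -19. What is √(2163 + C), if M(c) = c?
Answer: 70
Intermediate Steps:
t = 114 (t = -6*(-19) = 114)
b = 114
C = 2737 (C = (5 + 114)*23 = 119*23 = 2737)
√(2163 + C) = √(2163 + 2737) = √4900 = 70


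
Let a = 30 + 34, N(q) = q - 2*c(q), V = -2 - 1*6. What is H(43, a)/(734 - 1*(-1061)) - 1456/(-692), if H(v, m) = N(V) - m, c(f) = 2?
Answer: 640232/310535 ≈ 2.0617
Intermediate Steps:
V = -8 (V = -2 - 6 = -8)
N(q) = -4 + q (N(q) = q - 2*2 = q - 4 = -4 + q)
a = 64
H(v, m) = -12 - m (H(v, m) = (-4 - 8) - m = -12 - m)
H(43, a)/(734 - 1*(-1061)) - 1456/(-692) = (-12 - 1*64)/(734 - 1*(-1061)) - 1456/(-692) = (-12 - 64)/(734 + 1061) - 1456*(-1/692) = -76/1795 + 364/173 = 640232/310535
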